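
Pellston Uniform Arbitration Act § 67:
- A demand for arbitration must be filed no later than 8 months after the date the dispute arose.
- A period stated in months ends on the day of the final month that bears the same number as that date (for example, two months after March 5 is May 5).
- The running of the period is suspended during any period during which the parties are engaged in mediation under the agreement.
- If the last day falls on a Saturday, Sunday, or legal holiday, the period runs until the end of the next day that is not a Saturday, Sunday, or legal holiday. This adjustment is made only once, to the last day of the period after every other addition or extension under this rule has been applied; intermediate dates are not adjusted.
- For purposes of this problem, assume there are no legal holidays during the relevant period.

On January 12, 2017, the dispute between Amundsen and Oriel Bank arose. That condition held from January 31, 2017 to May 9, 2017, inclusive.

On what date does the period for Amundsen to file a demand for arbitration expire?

8 months after January 12, 2017 is September 12, 2017.
From January 31, 2017 through May 9, 2017 inclusive is 99 days; tolling adds 99 days: September 12, 2017 + 99 days = December 20, 2017.
December 20, 2017 is a Wednesday and not a legal holiday, so no extension applies.

December 20, 2017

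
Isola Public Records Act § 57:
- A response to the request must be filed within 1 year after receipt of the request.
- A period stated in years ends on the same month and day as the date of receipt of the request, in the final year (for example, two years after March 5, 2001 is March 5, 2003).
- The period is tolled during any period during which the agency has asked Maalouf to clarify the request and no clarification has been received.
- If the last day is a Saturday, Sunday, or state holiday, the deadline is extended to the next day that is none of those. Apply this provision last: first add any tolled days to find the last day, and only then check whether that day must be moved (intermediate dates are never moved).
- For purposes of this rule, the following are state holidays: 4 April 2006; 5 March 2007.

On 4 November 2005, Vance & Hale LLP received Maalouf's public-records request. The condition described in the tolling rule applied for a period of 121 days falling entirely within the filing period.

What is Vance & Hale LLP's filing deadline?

March 6, 2007

1 year after 4 November 2005 is November 4, 2006.
Tolling adds 121 days: November 4, 2006 + 121 days = March 5, 2007.
March 5, 2007 is a listed holiday. The next qualifying day is March 6, 2007.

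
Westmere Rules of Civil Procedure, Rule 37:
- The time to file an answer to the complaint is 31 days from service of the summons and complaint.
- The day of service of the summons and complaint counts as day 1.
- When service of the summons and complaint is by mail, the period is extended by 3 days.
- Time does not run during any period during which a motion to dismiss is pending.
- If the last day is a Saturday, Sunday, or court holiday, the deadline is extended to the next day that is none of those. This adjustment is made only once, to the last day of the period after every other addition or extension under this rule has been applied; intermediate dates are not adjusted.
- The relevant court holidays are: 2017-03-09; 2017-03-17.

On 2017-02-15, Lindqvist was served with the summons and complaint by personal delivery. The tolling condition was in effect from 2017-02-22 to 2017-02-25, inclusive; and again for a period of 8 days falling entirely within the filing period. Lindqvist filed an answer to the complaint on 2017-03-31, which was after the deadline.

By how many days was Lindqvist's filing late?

Counting 2017-02-15 as day 1, day 31 is March 17, 2017.
Service was not by mail, so no mail extension applies.
From February 22, 2017 through February 25, 2017 inclusive is 4 days; tolling adds 4 days: March 17, 2017 + 4 days = March 21, 2017.
Tolling adds 8 days: March 21, 2017 + 8 days = March 29, 2017.
March 29, 2017 is a Wednesday and not a court holiday, so no extension applies.
The deadline is March 29, 2017; from March 29, 2017 to March 31, 2017 is 2 days.

2 days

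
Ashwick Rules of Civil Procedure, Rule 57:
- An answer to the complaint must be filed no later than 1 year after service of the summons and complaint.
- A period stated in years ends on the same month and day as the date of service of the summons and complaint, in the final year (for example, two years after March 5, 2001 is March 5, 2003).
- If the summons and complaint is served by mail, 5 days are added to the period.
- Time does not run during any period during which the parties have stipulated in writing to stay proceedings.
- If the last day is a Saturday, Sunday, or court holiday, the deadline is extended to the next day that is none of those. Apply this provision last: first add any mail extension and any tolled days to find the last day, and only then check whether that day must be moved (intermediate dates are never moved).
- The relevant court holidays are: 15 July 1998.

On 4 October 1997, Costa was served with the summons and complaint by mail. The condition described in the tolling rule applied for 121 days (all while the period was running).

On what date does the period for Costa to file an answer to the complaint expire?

1 year after 4 October 1997 is October 4, 1998.
Service was by mail, adding 5 days: October 4, 1998 + 5 days = October 9, 1998.
Tolling adds 121 days: October 9, 1998 + 121 days = February 7, 1999.
February 7, 1999 is Sunday. The next qualifying day is February 8, 1999.

February 8, 1999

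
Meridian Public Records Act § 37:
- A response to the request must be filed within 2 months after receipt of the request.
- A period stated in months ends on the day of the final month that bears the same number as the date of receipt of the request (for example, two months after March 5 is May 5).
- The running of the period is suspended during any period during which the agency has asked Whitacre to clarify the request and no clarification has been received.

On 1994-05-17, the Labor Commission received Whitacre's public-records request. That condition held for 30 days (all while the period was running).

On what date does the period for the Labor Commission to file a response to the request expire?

August 16, 1994

2 months after 1994-05-17 is July 17, 1994.
Tolling adds 30 days: July 17, 1994 + 30 days = August 16, 1994.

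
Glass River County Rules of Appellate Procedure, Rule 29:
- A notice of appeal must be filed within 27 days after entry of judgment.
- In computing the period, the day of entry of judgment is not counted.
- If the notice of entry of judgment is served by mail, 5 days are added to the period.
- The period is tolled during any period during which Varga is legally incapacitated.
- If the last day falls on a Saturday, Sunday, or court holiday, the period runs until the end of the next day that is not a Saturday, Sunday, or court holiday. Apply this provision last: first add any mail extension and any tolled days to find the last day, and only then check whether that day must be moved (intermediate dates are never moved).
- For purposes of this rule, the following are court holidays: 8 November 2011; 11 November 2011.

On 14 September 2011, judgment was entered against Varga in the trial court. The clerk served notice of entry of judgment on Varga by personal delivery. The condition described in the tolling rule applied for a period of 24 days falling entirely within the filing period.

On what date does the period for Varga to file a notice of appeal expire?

27 days after 14 September 2011 is October 11, 2011.
Service was not by mail, so no mail extension applies.
Tolling adds 24 days: October 11, 2011 + 24 days = November 4, 2011.
November 4, 2011 is a Friday and not a court holiday, so no extension applies.

November 4, 2011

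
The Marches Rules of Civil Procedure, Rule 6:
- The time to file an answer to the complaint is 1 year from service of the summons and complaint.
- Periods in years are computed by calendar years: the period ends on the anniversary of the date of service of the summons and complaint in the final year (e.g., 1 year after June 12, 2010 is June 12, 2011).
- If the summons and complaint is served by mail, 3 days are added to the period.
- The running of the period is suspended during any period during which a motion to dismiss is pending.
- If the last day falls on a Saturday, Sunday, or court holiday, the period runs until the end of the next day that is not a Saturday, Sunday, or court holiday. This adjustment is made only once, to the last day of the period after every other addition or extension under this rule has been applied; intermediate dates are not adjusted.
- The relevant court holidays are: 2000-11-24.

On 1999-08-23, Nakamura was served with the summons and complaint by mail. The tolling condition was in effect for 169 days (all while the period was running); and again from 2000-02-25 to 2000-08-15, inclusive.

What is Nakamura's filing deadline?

August 3, 2001

1 year after 1999-08-23 is August 23, 2000.
Service was by mail, adding 3 days: August 23, 2000 + 3 days = August 26, 2000.
Tolling adds 169 days: August 26, 2000 + 169 days = February 11, 2001.
From February 25, 2000 through August 15, 2000 inclusive is 173 days; tolling adds 173 days: February 11, 2001 + 173 days = August 3, 2001.
August 3, 2001 is a Friday and not a court holiday, so no extension applies.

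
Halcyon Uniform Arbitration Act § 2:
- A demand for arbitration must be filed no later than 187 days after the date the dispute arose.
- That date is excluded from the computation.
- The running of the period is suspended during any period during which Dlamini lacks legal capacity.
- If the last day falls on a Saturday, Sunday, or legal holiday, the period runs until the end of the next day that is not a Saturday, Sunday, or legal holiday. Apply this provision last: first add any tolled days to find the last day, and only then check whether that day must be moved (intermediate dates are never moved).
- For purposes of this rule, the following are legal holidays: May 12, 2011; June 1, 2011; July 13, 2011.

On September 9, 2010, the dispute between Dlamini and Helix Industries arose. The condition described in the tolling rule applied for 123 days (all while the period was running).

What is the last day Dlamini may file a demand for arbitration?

July 18, 2011

187 days after September 9, 2010 is March 15, 2011.
Tolling adds 123 days: March 15, 2011 + 123 days = July 16, 2011.
July 16, 2011 is Saturday; July 17, 2011 is Sunday. The next qualifying day is July 18, 2011.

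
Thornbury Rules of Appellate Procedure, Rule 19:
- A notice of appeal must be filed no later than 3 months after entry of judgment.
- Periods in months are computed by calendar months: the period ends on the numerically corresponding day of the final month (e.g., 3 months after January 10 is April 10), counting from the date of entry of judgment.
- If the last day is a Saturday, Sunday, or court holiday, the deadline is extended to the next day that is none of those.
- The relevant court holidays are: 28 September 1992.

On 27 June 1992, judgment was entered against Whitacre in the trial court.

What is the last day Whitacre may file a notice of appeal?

3 months after 27 June 1992 is September 27, 1992.
September 27, 1992 is Sunday; September 28, 1992 is a listed holiday. The next qualifying day is September 29, 1992.

September 29, 1992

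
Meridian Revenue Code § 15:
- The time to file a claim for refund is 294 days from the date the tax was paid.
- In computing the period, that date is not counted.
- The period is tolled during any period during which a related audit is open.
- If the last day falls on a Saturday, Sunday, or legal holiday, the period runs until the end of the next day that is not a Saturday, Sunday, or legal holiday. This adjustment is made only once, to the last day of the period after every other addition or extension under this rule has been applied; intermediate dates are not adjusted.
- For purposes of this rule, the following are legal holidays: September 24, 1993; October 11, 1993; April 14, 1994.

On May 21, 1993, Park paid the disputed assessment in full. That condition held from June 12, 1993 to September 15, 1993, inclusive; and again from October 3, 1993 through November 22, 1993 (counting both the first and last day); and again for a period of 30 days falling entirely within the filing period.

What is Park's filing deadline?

294 days after May 21, 1993 is March 11, 1994.
From June 12, 1993 through September 15, 1993 inclusive is 96 days; tolling adds 96 days: March 11, 1994 + 96 days = June 15, 1994.
From October 3, 1993 through November 22, 1993 inclusive is 51 days; tolling adds 51 days: June 15, 1994 + 51 days = August 5, 1994.
Tolling adds 30 days: August 5, 1994 + 30 days = September 4, 1994.
September 4, 1994 is Sunday. The next qualifying day is September 5, 1994.

September 5, 1994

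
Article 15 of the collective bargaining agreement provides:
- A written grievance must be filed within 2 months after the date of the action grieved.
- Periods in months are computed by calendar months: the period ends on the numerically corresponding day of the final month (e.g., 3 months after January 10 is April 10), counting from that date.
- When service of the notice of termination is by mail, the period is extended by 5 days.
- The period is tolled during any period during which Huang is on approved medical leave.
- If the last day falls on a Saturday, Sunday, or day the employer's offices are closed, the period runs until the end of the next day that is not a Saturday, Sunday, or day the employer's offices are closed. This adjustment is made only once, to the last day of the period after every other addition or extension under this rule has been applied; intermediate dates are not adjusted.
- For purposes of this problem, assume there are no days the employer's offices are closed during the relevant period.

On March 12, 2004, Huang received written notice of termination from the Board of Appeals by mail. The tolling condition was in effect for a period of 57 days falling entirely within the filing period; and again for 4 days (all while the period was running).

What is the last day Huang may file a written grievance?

2 months after March 12, 2004 is May 12, 2004.
Service was by mail, adding 5 days: May 12, 2004 + 5 days = May 17, 2004.
Tolling adds 57 days: May 17, 2004 + 57 days = July 13, 2004.
Tolling adds 4 days: July 13, 2004 + 4 days = July 17, 2004.
July 17, 2004 is Saturday; July 18, 2004 is Sunday. The next qualifying day is July 19, 2004.

July 19, 2004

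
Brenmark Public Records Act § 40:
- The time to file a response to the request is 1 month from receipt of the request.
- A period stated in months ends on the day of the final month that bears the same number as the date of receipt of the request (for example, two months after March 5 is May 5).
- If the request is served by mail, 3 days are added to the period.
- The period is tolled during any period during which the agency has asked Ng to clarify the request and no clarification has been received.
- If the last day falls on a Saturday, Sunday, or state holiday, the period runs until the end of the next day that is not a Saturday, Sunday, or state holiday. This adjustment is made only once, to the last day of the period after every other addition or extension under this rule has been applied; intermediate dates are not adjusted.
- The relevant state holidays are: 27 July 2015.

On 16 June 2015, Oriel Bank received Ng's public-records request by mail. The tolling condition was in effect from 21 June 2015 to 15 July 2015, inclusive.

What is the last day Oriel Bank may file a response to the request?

1 month after 16 June 2015 is July 16, 2015.
Service was by mail, adding 3 days: July 16, 2015 + 3 days = July 19, 2015.
From June 21, 2015 through July 15, 2015 inclusive is 25 days; tolling adds 25 days: July 19, 2015 + 25 days = August 13, 2015.
August 13, 2015 is a Thursday and not a state holiday, so no extension applies.

August 13, 2015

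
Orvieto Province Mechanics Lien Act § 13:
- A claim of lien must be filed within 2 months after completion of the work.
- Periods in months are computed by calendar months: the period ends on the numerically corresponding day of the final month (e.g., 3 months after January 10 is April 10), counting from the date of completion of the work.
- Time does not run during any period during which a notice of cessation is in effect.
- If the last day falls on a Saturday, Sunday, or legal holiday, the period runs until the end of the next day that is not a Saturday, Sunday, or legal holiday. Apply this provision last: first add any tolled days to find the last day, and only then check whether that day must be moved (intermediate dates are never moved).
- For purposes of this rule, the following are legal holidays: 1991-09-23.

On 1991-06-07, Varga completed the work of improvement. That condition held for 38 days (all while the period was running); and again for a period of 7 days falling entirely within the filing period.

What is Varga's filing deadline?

September 24, 1991

2 months after 1991-06-07 is August 7, 1991.
Tolling adds 38 days: August 7, 1991 + 38 days = September 14, 1991.
Tolling adds 7 days: September 14, 1991 + 7 days = September 21, 1991.
September 21, 1991 is Saturday; September 22, 1991 is Sunday; September 23, 1991 is a listed holiday. The next qualifying day is September 24, 1991.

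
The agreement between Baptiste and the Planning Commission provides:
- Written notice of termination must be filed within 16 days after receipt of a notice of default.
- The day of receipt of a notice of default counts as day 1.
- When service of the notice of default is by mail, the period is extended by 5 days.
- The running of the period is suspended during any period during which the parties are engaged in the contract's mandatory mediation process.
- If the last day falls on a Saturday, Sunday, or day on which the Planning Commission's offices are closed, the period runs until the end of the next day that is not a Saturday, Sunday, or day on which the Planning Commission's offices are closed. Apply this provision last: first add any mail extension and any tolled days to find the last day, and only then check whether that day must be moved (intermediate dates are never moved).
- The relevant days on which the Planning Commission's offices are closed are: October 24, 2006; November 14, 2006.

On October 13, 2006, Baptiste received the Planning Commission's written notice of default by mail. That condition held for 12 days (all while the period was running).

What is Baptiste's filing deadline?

November 15, 2006

Counting October 13, 2006 as day 1, day 16 is October 28, 2006.
Service was by mail, adding 5 days: October 28, 2006 + 5 days = November 2, 2006.
Tolling adds 12 days: November 2, 2006 + 12 days = November 14, 2006.
November 14, 2006 is a listed holiday. The next qualifying day is November 15, 2006.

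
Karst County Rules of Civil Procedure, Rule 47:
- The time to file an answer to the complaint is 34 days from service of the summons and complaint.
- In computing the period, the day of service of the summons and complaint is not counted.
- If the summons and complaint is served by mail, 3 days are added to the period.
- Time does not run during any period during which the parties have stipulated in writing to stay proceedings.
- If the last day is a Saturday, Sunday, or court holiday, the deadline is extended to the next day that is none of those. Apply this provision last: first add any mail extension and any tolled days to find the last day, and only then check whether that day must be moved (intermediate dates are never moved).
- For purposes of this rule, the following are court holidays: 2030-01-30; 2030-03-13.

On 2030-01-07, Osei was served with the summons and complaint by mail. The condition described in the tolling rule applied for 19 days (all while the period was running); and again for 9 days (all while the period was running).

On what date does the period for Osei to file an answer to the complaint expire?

34 days after 2030-01-07 is February 10, 2030.
Service was by mail, adding 3 days: February 10, 2030 + 3 days = February 13, 2030.
Tolling adds 19 days: February 13, 2030 + 19 days = March 4, 2030.
Tolling adds 9 days: March 4, 2030 + 9 days = March 13, 2030.
March 13, 2030 is a listed holiday. The next qualifying day is March 14, 2030.

March 14, 2030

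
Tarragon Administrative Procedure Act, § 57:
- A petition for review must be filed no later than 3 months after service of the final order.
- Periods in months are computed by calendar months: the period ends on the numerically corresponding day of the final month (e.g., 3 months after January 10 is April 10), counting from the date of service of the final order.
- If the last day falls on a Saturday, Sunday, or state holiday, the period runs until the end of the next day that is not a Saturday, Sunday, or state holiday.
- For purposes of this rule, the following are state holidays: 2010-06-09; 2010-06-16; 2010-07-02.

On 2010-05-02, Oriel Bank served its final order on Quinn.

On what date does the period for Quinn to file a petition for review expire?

August 2, 2010

3 months after 2010-05-02 is August 2, 2010.
August 2, 2010 is a Monday and not a state holiday, so no extension applies.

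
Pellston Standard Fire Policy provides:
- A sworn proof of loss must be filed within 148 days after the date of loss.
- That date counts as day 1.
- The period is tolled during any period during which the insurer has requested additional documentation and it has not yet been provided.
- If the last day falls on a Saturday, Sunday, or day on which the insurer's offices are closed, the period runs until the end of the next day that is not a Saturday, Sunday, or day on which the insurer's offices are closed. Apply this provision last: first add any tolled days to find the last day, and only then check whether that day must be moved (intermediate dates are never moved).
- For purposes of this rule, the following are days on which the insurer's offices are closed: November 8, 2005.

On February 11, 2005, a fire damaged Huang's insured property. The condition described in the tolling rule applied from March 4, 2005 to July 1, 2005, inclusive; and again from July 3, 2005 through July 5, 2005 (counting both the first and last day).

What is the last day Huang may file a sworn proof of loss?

November 9, 2005

Counting February 11, 2005 as day 1, day 148 is July 8, 2005.
From March 4, 2005 through July 1, 2005 inclusive is 120 days; tolling adds 120 days: July 8, 2005 + 120 days = November 5, 2005.
From July 3, 2005 through July 5, 2005 inclusive is 3 days; tolling adds 3 days: November 5, 2005 + 3 days = November 8, 2005.
November 8, 2005 is a listed holiday. The next qualifying day is November 9, 2005.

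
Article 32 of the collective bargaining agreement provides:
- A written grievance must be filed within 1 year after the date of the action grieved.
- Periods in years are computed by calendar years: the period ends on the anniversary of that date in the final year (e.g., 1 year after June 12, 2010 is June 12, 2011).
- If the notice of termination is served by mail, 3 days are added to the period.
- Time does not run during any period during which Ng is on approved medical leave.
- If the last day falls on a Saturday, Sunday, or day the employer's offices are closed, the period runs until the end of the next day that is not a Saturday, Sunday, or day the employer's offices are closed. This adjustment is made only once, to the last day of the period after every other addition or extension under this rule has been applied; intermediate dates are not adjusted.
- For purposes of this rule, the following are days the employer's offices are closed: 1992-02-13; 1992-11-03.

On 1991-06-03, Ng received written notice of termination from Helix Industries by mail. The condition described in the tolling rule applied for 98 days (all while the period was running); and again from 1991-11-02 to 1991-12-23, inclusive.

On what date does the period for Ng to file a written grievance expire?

1 year after 1991-06-03 is June 3, 1992.
Service was by mail, adding 3 days: June 3, 1992 + 3 days = June 6, 1992.
Tolling adds 98 days: June 6, 1992 + 98 days = September 12, 1992.
From November 2, 1991 through December 23, 1991 inclusive is 52 days; tolling adds 52 days: September 12, 1992 + 52 days = November 3, 1992.
November 3, 1992 is a listed holiday. The next qualifying day is November 4, 1992.

November 4, 1992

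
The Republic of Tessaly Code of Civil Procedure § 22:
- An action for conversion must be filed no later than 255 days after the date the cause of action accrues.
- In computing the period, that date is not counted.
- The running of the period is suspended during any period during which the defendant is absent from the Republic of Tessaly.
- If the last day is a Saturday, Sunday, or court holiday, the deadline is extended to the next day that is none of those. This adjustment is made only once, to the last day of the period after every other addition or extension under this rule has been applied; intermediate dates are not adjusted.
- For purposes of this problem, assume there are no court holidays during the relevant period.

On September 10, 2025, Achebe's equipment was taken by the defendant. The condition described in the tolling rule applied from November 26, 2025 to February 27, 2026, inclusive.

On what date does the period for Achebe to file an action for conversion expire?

255 days after September 10, 2025 is May 23, 2026.
From November 26, 2025 through February 27, 2026 inclusive is 94 days; tolling adds 94 days: May 23, 2026 + 94 days = August 25, 2026.
August 25, 2026 is a Tuesday and not a court holiday, so no extension applies.

August 25, 2026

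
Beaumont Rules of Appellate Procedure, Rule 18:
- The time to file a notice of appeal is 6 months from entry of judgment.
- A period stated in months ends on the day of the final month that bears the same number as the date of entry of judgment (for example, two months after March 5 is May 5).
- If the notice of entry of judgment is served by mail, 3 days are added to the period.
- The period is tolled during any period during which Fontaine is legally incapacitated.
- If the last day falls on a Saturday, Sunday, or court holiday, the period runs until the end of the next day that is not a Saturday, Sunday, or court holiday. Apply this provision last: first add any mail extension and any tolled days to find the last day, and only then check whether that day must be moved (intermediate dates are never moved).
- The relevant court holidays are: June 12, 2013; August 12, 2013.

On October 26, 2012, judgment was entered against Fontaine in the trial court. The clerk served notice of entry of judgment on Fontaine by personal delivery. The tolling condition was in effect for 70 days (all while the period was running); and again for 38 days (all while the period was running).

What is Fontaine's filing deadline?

6 months after October 26, 2012 is April 26, 2013.
Service was not by mail, so no mail extension applies.
Tolling adds 70 days: April 26, 2013 + 70 days = July 5, 2013.
Tolling adds 38 days: July 5, 2013 + 38 days = August 12, 2013.
August 12, 2013 is a listed holiday. The next qualifying day is August 13, 2013.

August 13, 2013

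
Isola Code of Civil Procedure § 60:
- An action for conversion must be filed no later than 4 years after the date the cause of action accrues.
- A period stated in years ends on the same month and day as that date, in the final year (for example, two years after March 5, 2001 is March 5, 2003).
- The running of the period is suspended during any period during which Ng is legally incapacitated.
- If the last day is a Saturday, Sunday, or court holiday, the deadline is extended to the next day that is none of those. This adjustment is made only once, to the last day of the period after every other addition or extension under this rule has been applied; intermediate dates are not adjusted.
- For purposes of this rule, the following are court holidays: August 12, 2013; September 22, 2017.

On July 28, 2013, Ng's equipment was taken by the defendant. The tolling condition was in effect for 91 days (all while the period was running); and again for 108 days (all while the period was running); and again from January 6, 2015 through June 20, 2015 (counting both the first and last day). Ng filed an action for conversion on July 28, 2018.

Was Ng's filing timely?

4 years after July 28, 2013 is July 28, 2017.
Tolling adds 91 days: July 28, 2017 + 91 days = October 27, 2017.
Tolling adds 108 days: October 27, 2017 + 108 days = February 12, 2018.
From January 6, 2015 through June 20, 2015 inclusive is 166 days; tolling adds 166 days: February 12, 2018 + 166 days = July 28, 2018.
July 28, 2018 is Saturday; July 29, 2018 is Sunday. The next qualifying day is July 30, 2018.
The deadline is July 30, 2018; the filing on July 28, 2018 is on or before that date.

Yes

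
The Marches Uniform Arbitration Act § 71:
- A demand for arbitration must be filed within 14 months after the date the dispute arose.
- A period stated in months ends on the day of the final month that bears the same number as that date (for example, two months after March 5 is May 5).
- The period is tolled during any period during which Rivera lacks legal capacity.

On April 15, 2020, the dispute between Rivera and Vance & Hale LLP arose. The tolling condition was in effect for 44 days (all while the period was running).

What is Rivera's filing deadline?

14 months after April 15, 2020 is June 15, 2021.
Tolling adds 44 days: June 15, 2021 + 44 days = July 29, 2021.

July 29, 2021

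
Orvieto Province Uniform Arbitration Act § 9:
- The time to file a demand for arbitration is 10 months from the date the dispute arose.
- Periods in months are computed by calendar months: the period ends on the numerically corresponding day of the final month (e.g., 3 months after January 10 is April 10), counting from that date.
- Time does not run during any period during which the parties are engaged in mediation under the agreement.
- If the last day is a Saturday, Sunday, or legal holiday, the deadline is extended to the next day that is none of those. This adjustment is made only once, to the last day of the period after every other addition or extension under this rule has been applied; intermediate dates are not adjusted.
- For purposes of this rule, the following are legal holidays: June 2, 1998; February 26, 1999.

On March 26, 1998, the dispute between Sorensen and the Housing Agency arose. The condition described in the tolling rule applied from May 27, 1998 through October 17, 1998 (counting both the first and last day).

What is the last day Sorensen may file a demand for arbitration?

10 months after March 26, 1998 is January 26, 1999.
From May 27, 1998 through October 17, 1998 inclusive is 144 days; tolling adds 144 days: January 26, 1999 + 144 days = June 19, 1999.
June 19, 1999 is Saturday; June 20, 1999 is Sunday. The next qualifying day is June 21, 1999.

June 21, 1999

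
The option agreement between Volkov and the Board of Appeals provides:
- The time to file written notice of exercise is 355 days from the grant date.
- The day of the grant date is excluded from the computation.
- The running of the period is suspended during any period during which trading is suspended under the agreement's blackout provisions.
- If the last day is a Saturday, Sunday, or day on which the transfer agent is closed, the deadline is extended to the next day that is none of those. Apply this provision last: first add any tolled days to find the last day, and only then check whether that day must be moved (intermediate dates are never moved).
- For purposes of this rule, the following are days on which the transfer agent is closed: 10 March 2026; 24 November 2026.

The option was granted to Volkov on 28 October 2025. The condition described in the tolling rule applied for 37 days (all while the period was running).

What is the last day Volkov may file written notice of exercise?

November 25, 2026

355 days after 28 October 2025 is October 18, 2026.
Tolling adds 37 days: October 18, 2026 + 37 days = November 24, 2026.
November 24, 2026 is a listed holiday. The next qualifying day is November 25, 2026.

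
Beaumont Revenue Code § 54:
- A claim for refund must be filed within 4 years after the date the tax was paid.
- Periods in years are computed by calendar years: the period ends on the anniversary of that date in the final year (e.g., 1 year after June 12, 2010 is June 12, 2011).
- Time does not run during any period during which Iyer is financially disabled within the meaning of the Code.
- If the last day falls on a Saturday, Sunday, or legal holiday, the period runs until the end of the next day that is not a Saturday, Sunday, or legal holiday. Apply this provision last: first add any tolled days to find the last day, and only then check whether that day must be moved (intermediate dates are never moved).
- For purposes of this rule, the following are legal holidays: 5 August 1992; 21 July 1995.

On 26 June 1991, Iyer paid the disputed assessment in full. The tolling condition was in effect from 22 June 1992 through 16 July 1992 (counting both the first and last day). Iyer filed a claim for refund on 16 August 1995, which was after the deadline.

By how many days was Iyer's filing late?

23 days

4 years after 26 June 1991 is June 26, 1995.
From June 22, 1992 through July 16, 1992 inclusive is 25 days; tolling adds 25 days: June 26, 1995 + 25 days = July 21, 1995.
July 21, 1995 is a listed holiday; July 22, 1995 is Saturday; July 23, 1995 is Sunday. The next qualifying day is July 24, 1995.
The deadline is July 24, 1995; from July 24, 1995 to August 16, 1995 is 23 days.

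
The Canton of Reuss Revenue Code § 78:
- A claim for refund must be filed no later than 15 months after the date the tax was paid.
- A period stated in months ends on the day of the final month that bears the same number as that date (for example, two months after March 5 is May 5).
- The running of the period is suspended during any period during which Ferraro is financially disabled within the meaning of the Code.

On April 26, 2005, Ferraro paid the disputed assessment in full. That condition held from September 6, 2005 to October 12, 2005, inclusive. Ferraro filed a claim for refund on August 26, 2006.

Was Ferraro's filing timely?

Yes

15 months after April 26, 2005 is July 26, 2006.
From September 6, 2005 through October 12, 2005 inclusive is 37 days; tolling adds 37 days: July 26, 2006 + 37 days = September 1, 2006.
The deadline is September 1, 2006; the filing on August 26, 2006 is on or before that date.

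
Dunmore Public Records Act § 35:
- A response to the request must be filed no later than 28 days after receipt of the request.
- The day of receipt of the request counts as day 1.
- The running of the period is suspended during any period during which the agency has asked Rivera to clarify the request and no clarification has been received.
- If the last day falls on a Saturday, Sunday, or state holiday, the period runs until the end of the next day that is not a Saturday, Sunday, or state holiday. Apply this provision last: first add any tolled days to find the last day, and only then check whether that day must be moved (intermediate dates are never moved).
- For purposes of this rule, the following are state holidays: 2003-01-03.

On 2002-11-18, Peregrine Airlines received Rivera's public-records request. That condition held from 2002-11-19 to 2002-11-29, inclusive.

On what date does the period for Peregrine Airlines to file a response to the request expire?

December 26, 2002

Counting 2002-11-18 as day 1, day 28 is December 15, 2002.
From November 19, 2002 through November 29, 2002 inclusive is 11 days; tolling adds 11 days: December 15, 2002 + 11 days = December 26, 2002.
December 26, 2002 is a Thursday and not a state holiday, so no extension applies.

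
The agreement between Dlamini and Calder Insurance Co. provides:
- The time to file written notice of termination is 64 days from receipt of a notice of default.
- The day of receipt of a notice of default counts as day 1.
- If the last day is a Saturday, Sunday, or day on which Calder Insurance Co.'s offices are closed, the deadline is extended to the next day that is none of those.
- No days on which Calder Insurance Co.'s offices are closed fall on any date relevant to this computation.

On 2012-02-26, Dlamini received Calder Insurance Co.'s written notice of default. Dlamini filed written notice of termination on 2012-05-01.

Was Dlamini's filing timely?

No

Counting 2012-02-26 as day 1, day 64 is April 29, 2012.
April 29, 2012 is Sunday. The next qualifying day is April 30, 2012.
The deadline is April 30, 2012; the filing on May 1, 2012 is after that date.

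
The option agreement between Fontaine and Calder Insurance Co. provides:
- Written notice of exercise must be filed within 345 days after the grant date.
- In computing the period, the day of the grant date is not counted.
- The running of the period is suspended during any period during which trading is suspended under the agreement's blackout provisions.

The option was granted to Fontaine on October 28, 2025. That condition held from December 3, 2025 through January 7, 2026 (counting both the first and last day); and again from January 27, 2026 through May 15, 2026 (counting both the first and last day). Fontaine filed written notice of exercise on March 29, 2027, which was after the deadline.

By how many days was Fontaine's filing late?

27 days

345 days after October 28, 2025 is October 8, 2026.
From December 3, 2025 through January 7, 2026 inclusive is 36 days; tolling adds 36 days: October 8, 2026 + 36 days = November 13, 2026.
From January 27, 2026 through May 15, 2026 inclusive is 109 days; tolling adds 109 days: November 13, 2026 + 109 days = March 2, 2027.
The deadline is March 2, 2027; from March 2, 2027 to March 29, 2027 is 27 days.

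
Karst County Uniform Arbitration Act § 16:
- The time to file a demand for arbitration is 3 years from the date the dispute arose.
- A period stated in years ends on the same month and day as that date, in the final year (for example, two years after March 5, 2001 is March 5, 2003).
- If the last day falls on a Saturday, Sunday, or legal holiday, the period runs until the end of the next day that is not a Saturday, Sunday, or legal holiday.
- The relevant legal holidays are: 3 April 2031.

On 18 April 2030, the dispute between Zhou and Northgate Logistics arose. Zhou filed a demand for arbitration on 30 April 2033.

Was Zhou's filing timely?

3 years after 18 April 2030 is April 18, 2033.
April 18, 2033 is a Monday and not a legal holiday, so no extension applies.
The deadline is April 18, 2033; the filing on April 30, 2033 is after that date.

No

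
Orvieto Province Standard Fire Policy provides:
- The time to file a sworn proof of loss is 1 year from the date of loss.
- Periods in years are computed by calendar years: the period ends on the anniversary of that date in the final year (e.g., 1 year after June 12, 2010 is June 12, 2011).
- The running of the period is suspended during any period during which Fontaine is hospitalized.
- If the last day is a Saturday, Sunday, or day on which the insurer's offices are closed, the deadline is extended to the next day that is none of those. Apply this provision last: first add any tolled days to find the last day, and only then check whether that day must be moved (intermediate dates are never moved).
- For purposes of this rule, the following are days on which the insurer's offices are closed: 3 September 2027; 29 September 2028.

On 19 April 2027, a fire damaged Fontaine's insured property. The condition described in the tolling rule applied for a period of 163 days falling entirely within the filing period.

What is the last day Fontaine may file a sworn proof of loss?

1 year after 19 April 2027 is April 19, 2028.
Tolling adds 163 days: April 19, 2028 + 163 days = September 29, 2028.
September 29, 2028 is a listed holiday; September 30, 2028 is Saturday; October 1, 2028 is Sunday. The next qualifying day is October 2, 2028.

October 2, 2028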